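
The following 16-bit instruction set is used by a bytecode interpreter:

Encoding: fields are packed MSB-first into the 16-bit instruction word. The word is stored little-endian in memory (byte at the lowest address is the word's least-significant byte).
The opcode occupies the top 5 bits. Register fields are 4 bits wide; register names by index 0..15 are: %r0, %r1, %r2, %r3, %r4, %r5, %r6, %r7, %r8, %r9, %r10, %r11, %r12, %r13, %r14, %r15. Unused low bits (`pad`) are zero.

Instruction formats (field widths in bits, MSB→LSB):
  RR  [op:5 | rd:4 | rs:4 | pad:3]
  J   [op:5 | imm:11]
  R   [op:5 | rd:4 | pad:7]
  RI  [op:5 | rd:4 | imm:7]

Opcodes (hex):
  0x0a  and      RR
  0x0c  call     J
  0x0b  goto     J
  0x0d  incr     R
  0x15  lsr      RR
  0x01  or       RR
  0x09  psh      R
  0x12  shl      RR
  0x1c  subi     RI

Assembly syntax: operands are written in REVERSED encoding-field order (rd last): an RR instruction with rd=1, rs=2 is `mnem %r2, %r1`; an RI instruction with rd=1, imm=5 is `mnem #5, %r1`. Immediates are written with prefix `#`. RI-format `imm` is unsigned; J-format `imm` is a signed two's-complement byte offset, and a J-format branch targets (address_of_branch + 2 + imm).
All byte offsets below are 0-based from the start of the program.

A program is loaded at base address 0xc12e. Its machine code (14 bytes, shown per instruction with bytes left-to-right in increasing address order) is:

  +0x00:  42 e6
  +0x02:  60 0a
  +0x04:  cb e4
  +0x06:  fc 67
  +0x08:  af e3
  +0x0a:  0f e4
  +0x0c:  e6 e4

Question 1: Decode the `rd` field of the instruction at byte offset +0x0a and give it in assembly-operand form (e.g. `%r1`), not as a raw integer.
%r8

@+0a  little-endian(0f e4) = 0xe40f
  op=0xe40f>>11=0x1c ⇒ subi (RI)
  [10:7] rd=8 = %r8
  [6:0] imm=15 = #15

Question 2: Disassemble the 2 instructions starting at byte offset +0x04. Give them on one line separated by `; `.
subi #75, %r9; call #-4

+0x04: cb e4 ⇒ word 0xe4cb (little)
  op=0xe4cb>>11=0x1c ⇒ subi (RI)
  rd: (w>>7)&0xf=0x9 → %r9
  imm: (w>>0)&0x7f=0x4b → #75
+0x06: fc 67 ⇒ word 0x67fc (little)
  op=0x67fc>>11=0xc ⇒ call (J)
  imm: (w>>0)&0x7ff=0x7fc (s11→-4) → #-4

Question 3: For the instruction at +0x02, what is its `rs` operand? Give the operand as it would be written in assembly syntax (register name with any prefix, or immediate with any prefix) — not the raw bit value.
+0x02: 60 0a ⇒ word 0x0a60 (little)
  opcode bits[15:11]=0x1: or/RR
  rd: (w>>7)&0xf=0x4 → %r4
  rs: (w>>3)&0xf=0xc → %r12

%r12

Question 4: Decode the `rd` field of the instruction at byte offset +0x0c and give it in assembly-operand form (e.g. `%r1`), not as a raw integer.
%r9

+0x0c: e6 e4 ⇒ word 0xe4e6 (little)
  opcode bits[15:11]=0x1c: subi/RI
  rd@[10:7]=0x9 ⇒ %r9
  imm@[6:0]=0x66 ⇒ #102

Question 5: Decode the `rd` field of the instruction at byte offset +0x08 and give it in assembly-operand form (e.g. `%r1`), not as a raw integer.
%r7

[08] af e3 → 0xe3af
  top 5b → 0x1c → subi [RI]
  rd@[10:7]=0x7 ⇒ %r7
  imm@[6:0]=0x2f ⇒ #47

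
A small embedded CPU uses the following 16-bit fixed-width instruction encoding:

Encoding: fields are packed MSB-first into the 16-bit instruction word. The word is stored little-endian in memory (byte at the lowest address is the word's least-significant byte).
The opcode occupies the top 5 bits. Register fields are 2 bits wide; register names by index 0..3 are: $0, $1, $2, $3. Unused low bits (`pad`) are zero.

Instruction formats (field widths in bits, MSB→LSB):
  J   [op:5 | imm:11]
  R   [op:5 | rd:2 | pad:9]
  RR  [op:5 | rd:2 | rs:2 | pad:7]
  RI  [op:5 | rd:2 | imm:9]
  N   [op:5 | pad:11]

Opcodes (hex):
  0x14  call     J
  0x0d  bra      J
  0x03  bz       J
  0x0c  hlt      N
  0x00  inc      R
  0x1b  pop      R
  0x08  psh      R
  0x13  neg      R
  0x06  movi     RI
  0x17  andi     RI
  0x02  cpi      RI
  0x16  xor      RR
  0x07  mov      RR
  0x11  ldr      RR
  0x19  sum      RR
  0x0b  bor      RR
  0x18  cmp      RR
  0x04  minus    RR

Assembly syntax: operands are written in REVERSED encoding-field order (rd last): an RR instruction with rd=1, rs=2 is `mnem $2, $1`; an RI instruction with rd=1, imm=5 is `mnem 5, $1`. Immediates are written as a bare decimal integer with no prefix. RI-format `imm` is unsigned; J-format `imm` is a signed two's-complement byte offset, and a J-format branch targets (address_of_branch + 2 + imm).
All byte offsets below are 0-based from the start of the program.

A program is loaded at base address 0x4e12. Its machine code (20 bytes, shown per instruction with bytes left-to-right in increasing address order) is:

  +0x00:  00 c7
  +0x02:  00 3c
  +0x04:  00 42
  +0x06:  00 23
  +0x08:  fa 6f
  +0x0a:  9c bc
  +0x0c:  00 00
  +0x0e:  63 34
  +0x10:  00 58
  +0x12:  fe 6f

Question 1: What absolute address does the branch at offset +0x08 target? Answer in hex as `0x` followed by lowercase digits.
0x4e16

off 0x08: read fa 6f as little → 0x6ffa
  op=0x6ffa>>11=0xd ⇒ bra (J)
  imm@[10:0]=0x7fa (s11→-6) ⇒ -6
  target = base 0x4e12 + off 0x08 + 2 + imm -6 = 0x4e16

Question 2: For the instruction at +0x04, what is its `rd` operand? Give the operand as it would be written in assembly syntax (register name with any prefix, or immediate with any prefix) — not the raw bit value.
[04] 00 42 → 0x4200
  op=0x4200>>11=0x8 ⇒ psh (R)
  rd@[10:9]=0x1 ⇒ $1

$1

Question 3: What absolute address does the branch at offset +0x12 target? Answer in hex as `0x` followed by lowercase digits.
0x4e24

+0x12: fe 6f ⇒ word 0x6ffe (little)
  opcode bits[15:11]=0xd: bra/J
  [10:0] imm=2046 (s11→-2) = -2
  target = base 0x4e12 + off 0x12 + 2 + imm -2 = 0x4e24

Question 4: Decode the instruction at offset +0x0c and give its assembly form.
inc $0

off 0x0c: read 00 00 as little → 0x0000
  top 5b → 0x0 → inc [R]
  [10:9] rd=0 = $0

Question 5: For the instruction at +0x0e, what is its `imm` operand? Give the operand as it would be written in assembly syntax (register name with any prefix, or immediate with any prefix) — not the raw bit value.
99

+0x0e: 63 34 ⇒ word 0x3463 (little)
  opcode bits[15:11]=0x6: movi/RI
  rd: (w>>9)&0x3=0x2 → $2
  imm: (w>>0)&0x1ff=0x63 → 99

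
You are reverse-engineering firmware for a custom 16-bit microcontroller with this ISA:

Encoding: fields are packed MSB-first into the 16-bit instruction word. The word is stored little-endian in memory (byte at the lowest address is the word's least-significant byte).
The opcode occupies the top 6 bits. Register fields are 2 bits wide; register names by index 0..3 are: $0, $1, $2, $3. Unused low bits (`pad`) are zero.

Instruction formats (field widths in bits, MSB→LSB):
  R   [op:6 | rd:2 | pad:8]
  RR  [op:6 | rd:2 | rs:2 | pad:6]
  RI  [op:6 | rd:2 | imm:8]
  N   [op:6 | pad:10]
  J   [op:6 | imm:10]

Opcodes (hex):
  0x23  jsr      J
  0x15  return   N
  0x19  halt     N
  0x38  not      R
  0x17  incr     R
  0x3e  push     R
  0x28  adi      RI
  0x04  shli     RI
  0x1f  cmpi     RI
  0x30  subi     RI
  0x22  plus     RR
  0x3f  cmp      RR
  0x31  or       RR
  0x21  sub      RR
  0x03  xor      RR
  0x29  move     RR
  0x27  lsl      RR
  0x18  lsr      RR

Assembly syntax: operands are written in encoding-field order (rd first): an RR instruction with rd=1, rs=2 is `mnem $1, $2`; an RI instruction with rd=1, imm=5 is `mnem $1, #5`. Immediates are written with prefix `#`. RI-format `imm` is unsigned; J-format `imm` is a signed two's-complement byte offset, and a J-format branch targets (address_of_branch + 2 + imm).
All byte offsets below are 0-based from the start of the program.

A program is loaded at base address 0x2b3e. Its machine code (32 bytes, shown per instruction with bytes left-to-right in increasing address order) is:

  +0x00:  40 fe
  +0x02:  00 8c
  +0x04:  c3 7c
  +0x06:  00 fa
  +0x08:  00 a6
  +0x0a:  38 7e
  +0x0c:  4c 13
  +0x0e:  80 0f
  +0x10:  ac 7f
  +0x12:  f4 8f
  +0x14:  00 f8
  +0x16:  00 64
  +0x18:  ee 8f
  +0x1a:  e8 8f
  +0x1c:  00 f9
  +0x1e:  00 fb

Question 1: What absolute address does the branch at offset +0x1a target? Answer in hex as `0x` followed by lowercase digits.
[1a] e8 8f → 0x8fe8
  top 6b → 0x23 → jsr [J]
  imm: (w>>0)&0x3ff=0x3e8 (s10→-24) → #-24
  target = base 0x2b3e + off 0x1a + 2 + imm -24 = 0x2b42

0x2b42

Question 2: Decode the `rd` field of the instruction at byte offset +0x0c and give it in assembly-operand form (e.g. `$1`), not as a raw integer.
$3

@+0c  little-endian(4c 13) = 0x134c
  top 6b → 0x4 → shli [RI]
  rd@[9:8]=0x3 ⇒ $3
  imm@[7:0]=0x4c ⇒ #76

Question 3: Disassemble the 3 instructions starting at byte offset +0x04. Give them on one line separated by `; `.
cmpi $0, #195; push $2; move $2, $0

[04] c3 7c → 0x7cc3
  top 6b → 0x1f → cmpi [RI]
  [9:8] rd=0 = $0
  [7:0] imm=195 = #195
[06] 00 fa → 0xfa00
  top 6b → 0x3e → push [R]
  [9:8] rd=2 = $2
[08] 00 a6 → 0xa600
  top 6b → 0x29 → move [RR]
  [9:8] rd=2 = $2
  [7:6] rs=0 = $0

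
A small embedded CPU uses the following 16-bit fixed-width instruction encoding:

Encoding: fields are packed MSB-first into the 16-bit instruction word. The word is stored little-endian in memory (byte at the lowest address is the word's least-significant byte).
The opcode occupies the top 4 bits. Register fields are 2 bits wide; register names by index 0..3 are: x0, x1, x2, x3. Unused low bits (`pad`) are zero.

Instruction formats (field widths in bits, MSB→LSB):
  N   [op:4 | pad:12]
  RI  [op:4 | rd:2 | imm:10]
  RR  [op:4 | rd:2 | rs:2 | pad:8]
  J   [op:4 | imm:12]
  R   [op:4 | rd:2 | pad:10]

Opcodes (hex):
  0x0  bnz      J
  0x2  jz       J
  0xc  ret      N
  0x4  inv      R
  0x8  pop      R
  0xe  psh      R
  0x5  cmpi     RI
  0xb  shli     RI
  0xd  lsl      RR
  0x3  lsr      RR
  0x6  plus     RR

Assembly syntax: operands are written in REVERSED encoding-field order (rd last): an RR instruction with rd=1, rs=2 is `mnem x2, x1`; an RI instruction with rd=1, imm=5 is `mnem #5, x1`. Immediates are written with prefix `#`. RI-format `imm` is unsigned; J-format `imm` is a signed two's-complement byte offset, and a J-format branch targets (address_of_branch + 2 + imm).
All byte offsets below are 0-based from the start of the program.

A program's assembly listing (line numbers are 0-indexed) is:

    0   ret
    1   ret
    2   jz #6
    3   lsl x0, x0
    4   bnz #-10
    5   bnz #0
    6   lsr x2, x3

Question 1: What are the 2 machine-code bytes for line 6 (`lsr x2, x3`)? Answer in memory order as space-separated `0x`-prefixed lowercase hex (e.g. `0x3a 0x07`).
0x00 0x3e

L6: lsr op=0x3:4|rd=3:2|rs=2:2|pad=0:8 ⇒ 0x3e00 ⇒ little 00 3e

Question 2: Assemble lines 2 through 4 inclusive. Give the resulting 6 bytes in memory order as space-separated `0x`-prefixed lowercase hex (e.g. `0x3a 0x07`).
0x06 0x20 0x00 0xd0 0xf6 0x0f

L2: jz op=0x2:4|imm=6:12 ⇒ 0x2006 ⇒ little 06 20
L3: lsl op=0xd:4|rd=0:2|rs=0:2|pad=0:8 ⇒ 0xd000 ⇒ little 00 d0
L4: bnz op=0x0:4|imm=-10:12 ⇒ 0x0ff6 ⇒ little f6 0f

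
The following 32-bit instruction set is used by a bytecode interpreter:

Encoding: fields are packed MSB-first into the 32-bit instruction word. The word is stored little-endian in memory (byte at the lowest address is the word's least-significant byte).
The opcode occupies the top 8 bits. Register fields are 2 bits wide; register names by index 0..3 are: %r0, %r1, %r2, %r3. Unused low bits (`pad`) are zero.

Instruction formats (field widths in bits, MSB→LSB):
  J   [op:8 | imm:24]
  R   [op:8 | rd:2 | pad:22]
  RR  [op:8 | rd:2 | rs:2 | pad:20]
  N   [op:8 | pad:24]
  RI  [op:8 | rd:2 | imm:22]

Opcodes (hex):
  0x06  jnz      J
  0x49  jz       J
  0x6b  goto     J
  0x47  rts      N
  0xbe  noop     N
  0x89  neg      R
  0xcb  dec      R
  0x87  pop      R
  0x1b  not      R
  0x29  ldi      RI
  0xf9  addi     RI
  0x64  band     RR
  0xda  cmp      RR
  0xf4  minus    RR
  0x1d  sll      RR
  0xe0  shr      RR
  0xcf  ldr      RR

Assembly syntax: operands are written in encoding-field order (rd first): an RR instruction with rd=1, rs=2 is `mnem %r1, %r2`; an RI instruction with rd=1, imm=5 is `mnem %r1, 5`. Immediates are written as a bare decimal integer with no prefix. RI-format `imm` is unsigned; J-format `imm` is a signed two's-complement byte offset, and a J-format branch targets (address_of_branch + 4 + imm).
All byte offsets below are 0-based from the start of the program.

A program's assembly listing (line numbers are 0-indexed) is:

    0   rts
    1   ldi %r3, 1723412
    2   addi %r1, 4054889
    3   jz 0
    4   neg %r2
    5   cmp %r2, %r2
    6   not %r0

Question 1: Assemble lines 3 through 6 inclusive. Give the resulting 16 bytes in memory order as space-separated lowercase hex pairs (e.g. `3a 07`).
00 00 00 49 00 00 80 89 00 00 a0 da 00 00 00 1b

line 3 (jz): pack op=0x49:8|imm=0:24 = 0x49000000; little→ 00 00 00 49
line 4 (neg): pack op=0x89:8|rd=2:2|pad=0:22 = 0x89800000; little→ 00 00 80 89
line 5 (cmp): pack op=0xda:8|rd=2:2|rs=2:2|pad=0:20 = 0xdaa00000; little→ 00 00 a0 da
line 6 (not): pack op=0x1b:8|rd=0:2|pad=0:22 = 0x1b000000; little→ 00 00 00 1b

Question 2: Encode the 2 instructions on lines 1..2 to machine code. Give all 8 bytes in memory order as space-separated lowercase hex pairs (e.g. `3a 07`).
line 1 (ldi): pack op=0x29:8|rd=3:2|imm=1723412:22 = 0x29da4c14; little→ 14 4c da 29
line 2 (addi): pack op=0xf9:8|rd=1:2|imm=4054889:22 = 0xf97ddf69; little→ 69 df 7d f9

14 4c da 29 69 df 7d f9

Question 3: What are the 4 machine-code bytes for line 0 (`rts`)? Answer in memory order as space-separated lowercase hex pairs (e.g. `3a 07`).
00 00 00 47

L0: rts op=0x47:8|pad=0:24 ⇒ 0x47000000 ⇒ little 00 00 00 47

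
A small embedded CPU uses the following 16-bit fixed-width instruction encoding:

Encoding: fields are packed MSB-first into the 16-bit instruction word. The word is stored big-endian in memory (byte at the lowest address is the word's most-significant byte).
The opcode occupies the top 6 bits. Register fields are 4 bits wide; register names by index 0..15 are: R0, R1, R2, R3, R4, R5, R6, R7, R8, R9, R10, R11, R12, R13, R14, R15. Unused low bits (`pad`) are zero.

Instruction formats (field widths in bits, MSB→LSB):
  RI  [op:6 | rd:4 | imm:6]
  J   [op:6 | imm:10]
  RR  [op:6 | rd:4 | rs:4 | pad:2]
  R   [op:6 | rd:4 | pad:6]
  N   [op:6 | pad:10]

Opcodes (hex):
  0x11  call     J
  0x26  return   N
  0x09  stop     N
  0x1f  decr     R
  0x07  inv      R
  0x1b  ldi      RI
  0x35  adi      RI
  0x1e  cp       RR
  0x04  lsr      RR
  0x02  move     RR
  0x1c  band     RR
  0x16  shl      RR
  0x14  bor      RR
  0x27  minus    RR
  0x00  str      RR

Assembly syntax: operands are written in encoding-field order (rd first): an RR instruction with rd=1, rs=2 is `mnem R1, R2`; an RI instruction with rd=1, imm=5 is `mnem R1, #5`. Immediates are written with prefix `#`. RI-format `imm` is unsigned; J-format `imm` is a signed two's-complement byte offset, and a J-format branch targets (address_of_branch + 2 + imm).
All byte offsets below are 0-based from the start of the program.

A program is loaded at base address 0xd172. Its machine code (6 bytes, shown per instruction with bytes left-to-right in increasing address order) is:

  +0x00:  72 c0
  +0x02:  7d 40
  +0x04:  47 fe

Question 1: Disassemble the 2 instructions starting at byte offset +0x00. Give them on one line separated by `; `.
off 0x00: read 72 c0 as big → 0x72c0
  top 6b → 0x1c → band [RR]
  rd: (w>>6)&0xf=0xb → R11
  rs: (w>>2)&0xf=0x0 → R0
off 0x02: read 7d 40 as big → 0x7d40
  top 6b → 0x1f → decr [R]
  rd: (w>>6)&0xf=0x5 → R5

band R11, R0; decr R5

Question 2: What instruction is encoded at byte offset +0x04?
@+04  big-endian(47 fe) = 0x47fe
  top 6b → 0x11 → call [J]
  imm: (w>>0)&0x3ff=0x3fe (s10→-2) → #-2

call #-2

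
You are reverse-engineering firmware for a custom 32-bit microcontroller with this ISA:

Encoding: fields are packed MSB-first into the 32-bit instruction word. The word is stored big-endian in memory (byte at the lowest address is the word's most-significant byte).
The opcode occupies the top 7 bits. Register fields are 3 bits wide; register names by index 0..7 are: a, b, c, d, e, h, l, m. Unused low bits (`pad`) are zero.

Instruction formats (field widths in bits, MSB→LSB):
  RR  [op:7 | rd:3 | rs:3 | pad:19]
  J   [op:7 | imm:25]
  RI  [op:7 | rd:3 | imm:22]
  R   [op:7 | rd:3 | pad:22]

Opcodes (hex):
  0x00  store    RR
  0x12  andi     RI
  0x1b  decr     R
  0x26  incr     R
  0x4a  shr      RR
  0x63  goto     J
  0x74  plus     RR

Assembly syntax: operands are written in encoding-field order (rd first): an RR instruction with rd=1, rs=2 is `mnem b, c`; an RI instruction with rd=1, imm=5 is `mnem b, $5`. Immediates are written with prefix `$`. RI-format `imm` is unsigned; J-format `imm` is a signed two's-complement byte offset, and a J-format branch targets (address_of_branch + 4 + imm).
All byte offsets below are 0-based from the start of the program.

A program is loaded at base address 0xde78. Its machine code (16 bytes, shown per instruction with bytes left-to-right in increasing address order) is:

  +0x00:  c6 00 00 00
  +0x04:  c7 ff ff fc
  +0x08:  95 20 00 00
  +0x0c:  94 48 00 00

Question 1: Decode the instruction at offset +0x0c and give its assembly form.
@+0c  big-endian(94 48 00 00) = 0x94480000
  op=0x94480000>>25=0x4a ⇒ shr (RR)
  rd: (w>>22)&0x7=0x1 → b
  rs: (w>>19)&0x7=0x1 → b

shr b, b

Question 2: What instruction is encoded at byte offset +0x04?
goto $-4

@+04  big-endian(c7 ff ff fc) = 0xc7fffffc
  op=0xc7fffffc>>25=0x63 ⇒ goto (J)
  imm@[24:0]=0x1fffffc (s25→-4) ⇒ $-4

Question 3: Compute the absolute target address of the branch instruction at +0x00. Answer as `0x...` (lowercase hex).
0xde7c

[00] c6 00 00 00 → 0xc6000000
  op=0xc6000000>>25=0x63 ⇒ goto (J)
  imm: (w>>0)&0x1ffffff=0x0 → $0
  target = base 0xde78 + off 0x00 + 4 + imm 0 = 0xde7c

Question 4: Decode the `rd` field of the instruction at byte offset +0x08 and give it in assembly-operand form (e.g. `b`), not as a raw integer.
e

@+08  big-endian(95 20 00 00) = 0x95200000
  top 7b → 0x4a → shr [RR]
  [24:22] rd=4 = e
  [21:19] rs=4 = e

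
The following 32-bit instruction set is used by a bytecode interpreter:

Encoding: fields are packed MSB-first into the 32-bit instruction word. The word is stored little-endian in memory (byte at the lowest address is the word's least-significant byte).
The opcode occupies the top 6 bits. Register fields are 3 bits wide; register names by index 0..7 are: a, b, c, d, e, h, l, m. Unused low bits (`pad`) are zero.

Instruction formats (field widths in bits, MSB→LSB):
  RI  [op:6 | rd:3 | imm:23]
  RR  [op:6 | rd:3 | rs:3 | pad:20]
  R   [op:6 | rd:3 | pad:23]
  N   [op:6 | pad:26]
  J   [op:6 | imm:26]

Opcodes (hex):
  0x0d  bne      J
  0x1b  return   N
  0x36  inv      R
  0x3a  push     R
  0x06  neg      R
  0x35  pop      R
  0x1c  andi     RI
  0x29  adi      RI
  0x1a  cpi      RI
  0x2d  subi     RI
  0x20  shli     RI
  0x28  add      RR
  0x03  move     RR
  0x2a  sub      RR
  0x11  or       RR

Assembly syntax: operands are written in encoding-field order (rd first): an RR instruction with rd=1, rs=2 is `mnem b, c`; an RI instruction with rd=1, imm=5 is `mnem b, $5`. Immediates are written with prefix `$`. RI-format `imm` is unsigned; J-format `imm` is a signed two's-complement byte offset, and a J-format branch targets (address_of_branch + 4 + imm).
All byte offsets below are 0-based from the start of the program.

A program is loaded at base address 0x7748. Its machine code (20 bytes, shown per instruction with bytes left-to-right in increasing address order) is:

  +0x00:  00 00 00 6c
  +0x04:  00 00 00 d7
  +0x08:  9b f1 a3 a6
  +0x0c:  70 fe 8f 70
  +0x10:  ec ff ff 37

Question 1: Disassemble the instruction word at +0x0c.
andi b, $1048176

[0c] 70 fe 8f 70 → 0x708ffe70
  opcode bits[31:26]=0x1c: andi/RI
  [25:23] rd=1 = b
  [22:0] imm=1048176 = $1048176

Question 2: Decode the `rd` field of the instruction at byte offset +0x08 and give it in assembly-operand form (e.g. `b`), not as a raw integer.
+0x08: 9b f1 a3 a6 ⇒ word 0xa6a3f19b (little)
  top 6b → 0x29 → adi [RI]
  rd@[25:23]=0x5 ⇒ h
  imm@[22:0]=0x23f19b ⇒ $2355611

h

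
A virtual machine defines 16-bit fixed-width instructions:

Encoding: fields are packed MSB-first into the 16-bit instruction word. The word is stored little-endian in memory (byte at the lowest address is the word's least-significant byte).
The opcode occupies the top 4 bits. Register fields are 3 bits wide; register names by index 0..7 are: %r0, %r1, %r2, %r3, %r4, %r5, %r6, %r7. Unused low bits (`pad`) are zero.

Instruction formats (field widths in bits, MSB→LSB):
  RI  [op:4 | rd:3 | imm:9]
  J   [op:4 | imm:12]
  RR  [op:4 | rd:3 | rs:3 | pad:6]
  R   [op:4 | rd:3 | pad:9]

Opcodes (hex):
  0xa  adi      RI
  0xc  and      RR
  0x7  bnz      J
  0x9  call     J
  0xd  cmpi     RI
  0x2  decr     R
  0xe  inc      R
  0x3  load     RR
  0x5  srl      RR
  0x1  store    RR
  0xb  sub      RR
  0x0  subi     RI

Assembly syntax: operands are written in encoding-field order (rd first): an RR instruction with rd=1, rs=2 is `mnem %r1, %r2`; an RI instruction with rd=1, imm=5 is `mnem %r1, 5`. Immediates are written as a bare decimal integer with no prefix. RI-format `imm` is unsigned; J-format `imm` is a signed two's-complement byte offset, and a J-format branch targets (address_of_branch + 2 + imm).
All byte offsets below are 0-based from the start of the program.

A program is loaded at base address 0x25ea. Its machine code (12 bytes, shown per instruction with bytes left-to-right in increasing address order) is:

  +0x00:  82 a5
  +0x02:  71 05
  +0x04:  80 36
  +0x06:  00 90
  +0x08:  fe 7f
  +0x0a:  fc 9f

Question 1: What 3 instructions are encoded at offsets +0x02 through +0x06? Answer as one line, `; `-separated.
[02] 71 05 → 0x0571
  op=0x0571>>12=0x0 ⇒ subi (RI)
  rd: (w>>9)&0x7=0x2 → %r2
  imm: (w>>0)&0x1ff=0x171 → 369
[04] 80 36 → 0x3680
  op=0x3680>>12=0x3 ⇒ load (RR)
  rd: (w>>9)&0x7=0x3 → %r3
  rs: (w>>6)&0x7=0x2 → %r2
[06] 00 90 → 0x9000
  op=0x9000>>12=0x9 ⇒ call (J)
  imm: (w>>0)&0xfff=0x0 → 0

subi %r2, 369; load %r3, %r2; call 0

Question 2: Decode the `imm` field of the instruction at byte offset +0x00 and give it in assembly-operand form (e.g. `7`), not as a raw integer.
386

+0x00: 82 a5 ⇒ word 0xa582 (little)
  top 4b → 0xa → adi [RI]
  [11:9] rd=2 = %r2
  [8:0] imm=386 = 386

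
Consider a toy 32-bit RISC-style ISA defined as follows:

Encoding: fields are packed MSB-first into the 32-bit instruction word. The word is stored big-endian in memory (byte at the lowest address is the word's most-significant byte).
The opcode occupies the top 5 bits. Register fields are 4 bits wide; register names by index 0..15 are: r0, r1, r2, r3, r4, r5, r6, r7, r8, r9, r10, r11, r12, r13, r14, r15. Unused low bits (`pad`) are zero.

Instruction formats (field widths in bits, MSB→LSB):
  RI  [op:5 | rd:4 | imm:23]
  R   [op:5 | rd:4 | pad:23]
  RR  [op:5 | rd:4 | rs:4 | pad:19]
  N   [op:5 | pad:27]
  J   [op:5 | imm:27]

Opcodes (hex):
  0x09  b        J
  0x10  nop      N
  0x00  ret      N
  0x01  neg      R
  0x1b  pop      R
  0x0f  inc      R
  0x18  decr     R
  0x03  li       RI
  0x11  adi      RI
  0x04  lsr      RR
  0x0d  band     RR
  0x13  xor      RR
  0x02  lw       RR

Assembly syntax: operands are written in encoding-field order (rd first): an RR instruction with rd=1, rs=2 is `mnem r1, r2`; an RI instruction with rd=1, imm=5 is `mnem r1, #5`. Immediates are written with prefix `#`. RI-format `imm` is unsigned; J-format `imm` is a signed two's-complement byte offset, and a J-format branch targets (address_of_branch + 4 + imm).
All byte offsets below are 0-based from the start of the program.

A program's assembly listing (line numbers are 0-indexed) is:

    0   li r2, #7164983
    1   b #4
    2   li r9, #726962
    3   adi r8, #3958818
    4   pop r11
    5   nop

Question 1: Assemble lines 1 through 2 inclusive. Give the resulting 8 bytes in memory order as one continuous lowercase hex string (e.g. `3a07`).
line 1 (b): pack op=0x9:5|imm=4:27 = 0x48000004; big→ 48 00 00 04
line 2 (li): pack op=0x3:5|rd=9:4|imm=726962:23 = 0x1c8b17b2; big→ 1c 8b 17 b2

480000041c8b17b2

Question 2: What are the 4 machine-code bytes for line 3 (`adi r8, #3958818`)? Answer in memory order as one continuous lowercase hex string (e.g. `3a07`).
3. adi fields op=0x11:5|rd=8:4|imm=3958818:23 → word 8c3c6822h → 8c 3c 68 22

8c3c6822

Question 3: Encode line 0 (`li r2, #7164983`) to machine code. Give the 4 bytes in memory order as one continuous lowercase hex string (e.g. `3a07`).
L0: li op=0x3:5|rd=2:4|imm=7164983:23 ⇒ 0x196d5437 ⇒ big 19 6d 54 37

196d5437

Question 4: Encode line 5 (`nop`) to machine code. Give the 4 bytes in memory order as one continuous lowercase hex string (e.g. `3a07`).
80000000

L5: nop op=0x10:5|pad=0:27 ⇒ 0x80000000 ⇒ big 80 00 00 00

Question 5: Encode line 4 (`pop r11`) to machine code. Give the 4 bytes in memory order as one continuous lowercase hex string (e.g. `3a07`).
L4: pop op=0x1b:5|rd=11:4|pad=0:23 ⇒ 0xdd800000 ⇒ big dd 80 00 00

dd800000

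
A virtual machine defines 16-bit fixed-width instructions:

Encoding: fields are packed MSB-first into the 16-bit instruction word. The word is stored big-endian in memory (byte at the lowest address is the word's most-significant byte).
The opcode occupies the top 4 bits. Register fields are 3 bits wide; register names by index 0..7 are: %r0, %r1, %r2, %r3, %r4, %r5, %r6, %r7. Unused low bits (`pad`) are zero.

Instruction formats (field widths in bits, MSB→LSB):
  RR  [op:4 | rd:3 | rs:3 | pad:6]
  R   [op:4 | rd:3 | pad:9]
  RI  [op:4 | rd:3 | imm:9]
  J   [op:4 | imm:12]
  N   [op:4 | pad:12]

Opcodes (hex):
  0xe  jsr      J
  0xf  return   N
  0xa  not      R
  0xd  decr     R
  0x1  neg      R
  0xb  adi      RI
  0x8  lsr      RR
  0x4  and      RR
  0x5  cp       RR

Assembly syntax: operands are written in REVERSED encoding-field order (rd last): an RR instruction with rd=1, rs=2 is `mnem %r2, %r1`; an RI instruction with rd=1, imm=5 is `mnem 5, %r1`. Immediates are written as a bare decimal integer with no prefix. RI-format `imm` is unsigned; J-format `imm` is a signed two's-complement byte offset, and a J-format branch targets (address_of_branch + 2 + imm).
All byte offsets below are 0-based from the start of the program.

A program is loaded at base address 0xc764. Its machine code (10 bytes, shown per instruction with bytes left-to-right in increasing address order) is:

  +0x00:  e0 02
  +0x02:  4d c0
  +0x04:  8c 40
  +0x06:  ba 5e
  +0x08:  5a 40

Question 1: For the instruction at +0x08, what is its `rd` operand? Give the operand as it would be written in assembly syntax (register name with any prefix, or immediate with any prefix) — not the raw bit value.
%r5

+0x08: 5a 40 ⇒ word 0x5a40 (big)
  opcode bits[15:12]=0x5: cp/RR
  rd@[11:9]=0x5 ⇒ %r5
  rs@[8:6]=0x1 ⇒ %r1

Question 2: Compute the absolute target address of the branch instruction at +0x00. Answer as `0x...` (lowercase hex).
0xc768

off 0x00: read e0 02 as big → 0xe002
  op=0xe002>>12=0xe ⇒ jsr (J)
  [11:0] imm=2 = 2
  target = base 0xc764 + off 0x00 + 2 + imm 2 = 0xc768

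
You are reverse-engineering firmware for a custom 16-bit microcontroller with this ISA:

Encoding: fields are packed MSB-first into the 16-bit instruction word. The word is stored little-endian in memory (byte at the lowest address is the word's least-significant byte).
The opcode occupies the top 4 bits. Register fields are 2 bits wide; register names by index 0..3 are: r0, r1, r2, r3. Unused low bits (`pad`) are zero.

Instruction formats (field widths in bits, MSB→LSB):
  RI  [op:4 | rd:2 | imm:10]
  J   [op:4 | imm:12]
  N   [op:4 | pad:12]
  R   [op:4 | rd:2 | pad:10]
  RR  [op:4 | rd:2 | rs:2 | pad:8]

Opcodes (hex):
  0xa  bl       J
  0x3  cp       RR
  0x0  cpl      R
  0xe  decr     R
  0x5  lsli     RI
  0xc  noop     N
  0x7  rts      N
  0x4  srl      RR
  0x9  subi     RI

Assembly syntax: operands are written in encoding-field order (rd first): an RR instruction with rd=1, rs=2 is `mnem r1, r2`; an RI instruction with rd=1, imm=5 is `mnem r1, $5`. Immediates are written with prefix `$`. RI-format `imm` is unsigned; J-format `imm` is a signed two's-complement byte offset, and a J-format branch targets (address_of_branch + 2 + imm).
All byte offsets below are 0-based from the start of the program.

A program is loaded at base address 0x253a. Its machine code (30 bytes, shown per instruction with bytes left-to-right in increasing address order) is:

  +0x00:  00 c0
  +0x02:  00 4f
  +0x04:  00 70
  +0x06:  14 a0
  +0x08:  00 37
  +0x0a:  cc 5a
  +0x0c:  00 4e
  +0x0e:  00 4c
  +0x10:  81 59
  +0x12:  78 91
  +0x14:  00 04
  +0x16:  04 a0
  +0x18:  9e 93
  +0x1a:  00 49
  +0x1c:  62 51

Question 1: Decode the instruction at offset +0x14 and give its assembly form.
cpl r1

@+14  little-endian(00 04) = 0x0400
  op=0x0400>>12=0x0 ⇒ cpl (R)
  rd@[11:10]=0x1 ⇒ r1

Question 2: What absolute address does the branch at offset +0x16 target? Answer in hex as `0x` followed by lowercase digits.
0x2556

[16] 04 a0 → 0xa004
  op=0xa004>>12=0xa ⇒ bl (J)
  imm: (w>>0)&0xfff=0x4 → $4
  target = base 0x253a + off 0x16 + 2 + imm 4 = 0x2556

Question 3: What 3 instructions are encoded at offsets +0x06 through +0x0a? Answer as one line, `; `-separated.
bl $20; cp r1, r3; lsli r2, $716

off 0x06: read 14 a0 as little → 0xa014
  top 4b → 0xa → bl [J]
  [11:0] imm=20 = $20
off 0x08: read 00 37 as little → 0x3700
  top 4b → 0x3 → cp [RR]
  [11:10] rd=1 = r1
  [9:8] rs=3 = r3
off 0x0a: read cc 5a as little → 0x5acc
  top 4b → 0x5 → lsli [RI]
  [11:10] rd=2 = r2
  [9:0] imm=716 = $716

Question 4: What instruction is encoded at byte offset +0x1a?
+0x1a: 00 49 ⇒ word 0x4900 (little)
  opcode bits[15:12]=0x4: srl/RR
  [11:10] rd=2 = r2
  [9:8] rs=1 = r1

srl r2, r1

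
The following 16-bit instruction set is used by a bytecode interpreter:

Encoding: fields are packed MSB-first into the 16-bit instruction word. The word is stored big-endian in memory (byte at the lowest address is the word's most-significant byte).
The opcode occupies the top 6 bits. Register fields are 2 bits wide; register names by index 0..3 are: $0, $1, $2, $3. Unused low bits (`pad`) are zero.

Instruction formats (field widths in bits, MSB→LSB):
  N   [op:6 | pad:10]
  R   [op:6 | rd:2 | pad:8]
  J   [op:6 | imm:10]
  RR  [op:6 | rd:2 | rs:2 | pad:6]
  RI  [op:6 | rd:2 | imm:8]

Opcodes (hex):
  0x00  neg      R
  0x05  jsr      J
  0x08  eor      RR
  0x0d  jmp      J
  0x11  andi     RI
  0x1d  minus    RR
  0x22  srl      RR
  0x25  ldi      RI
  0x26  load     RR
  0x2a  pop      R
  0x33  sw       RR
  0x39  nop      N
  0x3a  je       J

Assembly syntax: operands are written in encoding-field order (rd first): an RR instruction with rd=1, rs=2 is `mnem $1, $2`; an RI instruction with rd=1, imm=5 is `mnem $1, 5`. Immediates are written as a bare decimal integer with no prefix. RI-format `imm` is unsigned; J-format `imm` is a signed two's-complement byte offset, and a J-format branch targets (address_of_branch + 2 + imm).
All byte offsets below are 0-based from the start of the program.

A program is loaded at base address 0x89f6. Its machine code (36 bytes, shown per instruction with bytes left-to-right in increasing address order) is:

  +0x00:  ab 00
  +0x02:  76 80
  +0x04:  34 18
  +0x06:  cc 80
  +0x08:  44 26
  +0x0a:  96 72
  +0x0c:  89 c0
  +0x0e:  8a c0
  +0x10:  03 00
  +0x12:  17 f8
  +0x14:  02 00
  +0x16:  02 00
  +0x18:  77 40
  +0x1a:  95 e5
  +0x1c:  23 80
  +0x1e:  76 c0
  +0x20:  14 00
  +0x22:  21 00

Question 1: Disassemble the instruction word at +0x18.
off 0x18: read 77 40 as big → 0x7740
  opcode bits[15:10]=0x1d: minus/RR
  rd@[9:8]=0x3 ⇒ $3
  rs@[7:6]=0x1 ⇒ $1

minus $3, $1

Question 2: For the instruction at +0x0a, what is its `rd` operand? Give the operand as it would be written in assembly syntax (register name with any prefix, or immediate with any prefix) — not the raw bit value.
@+0a  big-endian(96 72) = 0x9672
  top 6b → 0x25 → ldi [RI]
  rd@[9:8]=0x2 ⇒ $2
  imm@[7:0]=0x72 ⇒ 114

$2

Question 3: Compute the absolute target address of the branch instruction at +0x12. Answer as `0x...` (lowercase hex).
off 0x12: read 17 f8 as big → 0x17f8
  top 6b → 0x5 → jsr [J]
  imm: (w>>0)&0x3ff=0x3f8 (s10→-8) → -8
  target = base 0x89f6 + off 0x12 + 2 + imm -8 = 0x8a02

0x8a02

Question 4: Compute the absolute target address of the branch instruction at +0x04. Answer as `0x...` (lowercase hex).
0x8a14

off 0x04: read 34 18 as big → 0x3418
  top 6b → 0xd → jmp [J]
  imm@[9:0]=0x18 ⇒ 24
  target = base 0x89f6 + off 0x04 + 2 + imm 24 = 0x8a14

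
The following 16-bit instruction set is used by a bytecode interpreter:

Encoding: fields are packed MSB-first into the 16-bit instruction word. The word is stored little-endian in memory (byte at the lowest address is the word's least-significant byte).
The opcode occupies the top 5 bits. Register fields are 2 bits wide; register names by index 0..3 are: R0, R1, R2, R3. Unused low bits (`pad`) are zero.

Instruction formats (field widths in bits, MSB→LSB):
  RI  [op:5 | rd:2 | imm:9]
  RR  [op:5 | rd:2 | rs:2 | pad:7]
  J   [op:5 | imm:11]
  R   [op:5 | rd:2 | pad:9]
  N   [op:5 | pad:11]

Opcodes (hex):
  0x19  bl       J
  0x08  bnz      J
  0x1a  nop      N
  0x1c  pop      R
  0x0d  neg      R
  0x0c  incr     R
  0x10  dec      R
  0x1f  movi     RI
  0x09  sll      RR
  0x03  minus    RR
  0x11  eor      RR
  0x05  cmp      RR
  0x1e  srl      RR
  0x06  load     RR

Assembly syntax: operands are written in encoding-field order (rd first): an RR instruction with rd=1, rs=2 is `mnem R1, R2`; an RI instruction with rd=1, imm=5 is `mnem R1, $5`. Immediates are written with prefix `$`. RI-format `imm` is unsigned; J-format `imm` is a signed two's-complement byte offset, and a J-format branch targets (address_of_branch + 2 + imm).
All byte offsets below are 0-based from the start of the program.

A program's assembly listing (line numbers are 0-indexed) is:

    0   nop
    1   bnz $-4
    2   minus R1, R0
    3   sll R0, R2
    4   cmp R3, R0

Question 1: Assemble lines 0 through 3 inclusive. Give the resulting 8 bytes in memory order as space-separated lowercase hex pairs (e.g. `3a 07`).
00 d0 fc 47 00 1a 00 49

0. nop fields op=0x1a:5|pad=0:11 → word d000h → 00 d0
1. bnz fields op=0x8:5|imm=-4:11 → word 47fch → fc 47
2. minus fields op=0x3:5|rd=1:2|rs=0:2|pad=0:7 → word 1a00h → 00 1a
3. sll fields op=0x9:5|rd=0:2|rs=2:2|pad=0:7 → word 4900h → 00 49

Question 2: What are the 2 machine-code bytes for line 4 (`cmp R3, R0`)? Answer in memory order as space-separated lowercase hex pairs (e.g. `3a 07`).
line 4 (cmp): pack op=0x5:5|rd=3:2|rs=0:2|pad=0:7 = 0x2e00; little→ 00 2e

00 2e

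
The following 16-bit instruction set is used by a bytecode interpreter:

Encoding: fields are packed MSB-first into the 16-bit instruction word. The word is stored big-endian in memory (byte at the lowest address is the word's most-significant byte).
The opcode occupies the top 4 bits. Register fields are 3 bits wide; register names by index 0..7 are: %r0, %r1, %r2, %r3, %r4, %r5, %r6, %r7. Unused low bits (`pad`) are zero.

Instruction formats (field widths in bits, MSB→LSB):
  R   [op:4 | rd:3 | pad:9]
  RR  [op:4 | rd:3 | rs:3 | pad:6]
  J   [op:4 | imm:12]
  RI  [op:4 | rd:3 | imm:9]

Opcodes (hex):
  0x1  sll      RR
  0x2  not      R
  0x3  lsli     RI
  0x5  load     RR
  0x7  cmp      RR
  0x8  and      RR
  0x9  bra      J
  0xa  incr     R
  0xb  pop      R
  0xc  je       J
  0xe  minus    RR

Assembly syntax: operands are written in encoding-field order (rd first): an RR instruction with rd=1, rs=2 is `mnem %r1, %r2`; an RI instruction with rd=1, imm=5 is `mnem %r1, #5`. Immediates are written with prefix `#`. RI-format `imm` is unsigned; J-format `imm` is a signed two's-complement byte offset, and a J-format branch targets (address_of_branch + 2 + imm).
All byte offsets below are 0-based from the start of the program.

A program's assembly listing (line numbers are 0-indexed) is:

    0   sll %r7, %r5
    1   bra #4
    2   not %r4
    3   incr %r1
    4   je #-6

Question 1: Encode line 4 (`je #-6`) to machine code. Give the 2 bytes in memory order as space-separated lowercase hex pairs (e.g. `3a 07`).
cf fa

4. je fields op=0xc:4|imm=-6:12 → word cffah → cf fa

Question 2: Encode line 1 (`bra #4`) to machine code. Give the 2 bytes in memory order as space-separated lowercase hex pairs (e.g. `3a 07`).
90 04

L1: bra op=0x9:4|imm=4:12 ⇒ 0x9004 ⇒ big 90 04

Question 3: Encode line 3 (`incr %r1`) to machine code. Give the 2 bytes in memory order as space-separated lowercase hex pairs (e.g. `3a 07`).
L3: incr op=0xa:4|rd=1:3|pad=0:9 ⇒ 0xa200 ⇒ big a2 00

a2 00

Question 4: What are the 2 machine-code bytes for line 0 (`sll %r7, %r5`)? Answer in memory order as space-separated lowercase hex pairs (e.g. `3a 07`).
0. sll fields op=0x1:4|rd=7:3|rs=5:3|pad=0:6 → word 1f40h → 1f 40

1f 40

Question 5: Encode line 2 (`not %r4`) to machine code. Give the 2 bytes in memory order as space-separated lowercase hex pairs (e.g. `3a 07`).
28 00

line 2 (not): pack op=0x2:4|rd=4:3|pad=0:9 = 0x2800; big→ 28 00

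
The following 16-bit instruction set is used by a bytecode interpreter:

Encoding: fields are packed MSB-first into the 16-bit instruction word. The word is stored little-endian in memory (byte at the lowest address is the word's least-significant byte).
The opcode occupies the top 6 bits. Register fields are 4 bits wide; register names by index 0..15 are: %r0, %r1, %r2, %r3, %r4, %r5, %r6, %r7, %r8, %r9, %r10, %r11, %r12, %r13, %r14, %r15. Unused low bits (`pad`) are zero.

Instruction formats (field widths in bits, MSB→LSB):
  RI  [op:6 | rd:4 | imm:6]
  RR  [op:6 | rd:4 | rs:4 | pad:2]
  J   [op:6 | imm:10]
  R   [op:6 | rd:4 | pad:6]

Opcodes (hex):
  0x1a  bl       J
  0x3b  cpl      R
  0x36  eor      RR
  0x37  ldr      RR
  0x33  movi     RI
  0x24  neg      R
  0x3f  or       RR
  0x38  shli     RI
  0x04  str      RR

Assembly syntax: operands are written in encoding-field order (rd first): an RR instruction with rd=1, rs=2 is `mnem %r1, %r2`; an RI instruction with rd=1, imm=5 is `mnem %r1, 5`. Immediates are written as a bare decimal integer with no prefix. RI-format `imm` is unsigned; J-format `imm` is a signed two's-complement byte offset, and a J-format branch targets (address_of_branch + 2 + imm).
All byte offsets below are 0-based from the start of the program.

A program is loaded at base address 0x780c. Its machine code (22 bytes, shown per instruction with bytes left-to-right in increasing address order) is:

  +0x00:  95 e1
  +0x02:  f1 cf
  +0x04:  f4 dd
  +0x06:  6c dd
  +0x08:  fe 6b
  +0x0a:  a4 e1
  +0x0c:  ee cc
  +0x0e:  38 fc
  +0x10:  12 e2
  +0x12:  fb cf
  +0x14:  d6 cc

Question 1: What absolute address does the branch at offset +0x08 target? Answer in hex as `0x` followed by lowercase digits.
0x7814

off 0x08: read fe 6b as little → 0x6bfe
  top 6b → 0x1a → bl [J]
  imm@[9:0]=0x3fe (s10→-2) ⇒ -2
  target = base 0x780c + off 0x08 + 2 + imm -2 = 0x7814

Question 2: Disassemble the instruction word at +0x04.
ldr %r7, %r13

off 0x04: read f4 dd as little → 0xddf4
  top 6b → 0x37 → ldr [RR]
  rd: (w>>6)&0xf=0x7 → %r7
  rs: (w>>2)&0xf=0xd → %r13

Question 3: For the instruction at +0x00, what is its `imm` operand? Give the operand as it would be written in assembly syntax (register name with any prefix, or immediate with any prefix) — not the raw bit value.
21

off 0x00: read 95 e1 as little → 0xe195
  top 6b → 0x38 → shli [RI]
  rd@[9:6]=0x6 ⇒ %r6
  imm@[5:0]=0x15 ⇒ 21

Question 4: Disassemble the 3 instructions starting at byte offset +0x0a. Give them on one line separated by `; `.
off 0x0a: read a4 e1 as little → 0xe1a4
  opcode bits[15:10]=0x38: shli/RI
  [9:6] rd=6 = %r6
  [5:0] imm=36 = 36
off 0x0c: read ee cc as little → 0xccee
  opcode bits[15:10]=0x33: movi/RI
  [9:6] rd=3 = %r3
  [5:0] imm=46 = 46
off 0x0e: read 38 fc as little → 0xfc38
  opcode bits[15:10]=0x3f: or/RR
  [9:6] rd=0 = %r0
  [5:2] rs=14 = %r14

shli %r6, 36; movi %r3, 46; or %r0, %r14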